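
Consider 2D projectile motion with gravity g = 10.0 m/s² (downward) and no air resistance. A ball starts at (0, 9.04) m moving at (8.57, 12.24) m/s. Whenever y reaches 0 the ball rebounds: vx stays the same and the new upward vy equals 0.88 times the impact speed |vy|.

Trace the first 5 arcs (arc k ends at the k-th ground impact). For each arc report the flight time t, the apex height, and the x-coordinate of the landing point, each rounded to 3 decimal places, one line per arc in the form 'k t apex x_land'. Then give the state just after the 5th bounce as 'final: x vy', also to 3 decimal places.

Arc 1: start y=9.040, vy=12.240 → t=3.042, apex=16.531, x_land=26.072, impact vy=-18.183
  bounce: vy ← 0.88·18.183 = 16.001
Arc 2: start y=0.000, vy=16.001 → t=3.200, apex=12.802, x_land=53.498, impact vy=-16.001
  bounce: vy ← 0.88·16.001 = 14.081
Arc 3: start y=0.000, vy=14.081 → t=2.816, apex=9.913, x_land=77.633, impact vy=-14.081
  bounce: vy ← 0.88·14.081 = 12.391
Arc 4: start y=0.000, vy=12.391 → t=2.478, apex=7.677, x_land=98.871, impact vy=-12.391
  bounce: vy ← 0.88·12.391 = 10.904
Arc 5: start y=0.000, vy=10.904 → t=2.181, apex=5.945, x_land=117.561, impact vy=-10.904
  bounce: vy ← 0.88·10.904 = 9.596

1 3.042 16.531 26.072
2 3.200 12.802 53.498
3 2.816 9.913 77.633
4 2.478 7.677 98.871
5 2.181 5.945 117.561
final: 117.561 9.596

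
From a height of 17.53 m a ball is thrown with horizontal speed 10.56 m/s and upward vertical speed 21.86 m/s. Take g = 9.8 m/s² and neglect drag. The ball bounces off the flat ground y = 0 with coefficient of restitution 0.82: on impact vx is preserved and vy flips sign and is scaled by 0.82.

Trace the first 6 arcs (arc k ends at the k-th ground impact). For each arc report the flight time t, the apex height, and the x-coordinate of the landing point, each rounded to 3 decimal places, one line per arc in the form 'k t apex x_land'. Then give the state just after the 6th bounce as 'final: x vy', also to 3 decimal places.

Arc 1: start y=17.530, vy=21.860 → t=5.155, apex=41.911, x_land=54.439, impact vy=-28.661
  bounce: vy ← 0.82·28.661 = 23.502
Arc 2: start y=0.000, vy=23.502 → t=4.796, apex=28.181, x_land=105.088, impact vy=-23.502
  bounce: vy ← 0.82·23.502 = 19.272
Arc 3: start y=0.000, vy=19.272 → t=3.933, apex=18.949, x_land=146.620, impact vy=-19.272
  bounce: vy ← 0.82·19.272 = 15.803
Arc 4: start y=0.000, vy=15.803 → t=3.225, apex=12.741, x_land=180.677, impact vy=-15.803
  bounce: vy ← 0.82·15.803 = 12.958
Arc 5: start y=0.000, vy=12.958 → t=2.645, apex=8.567, x_land=208.603, impact vy=-12.958
  bounce: vy ← 0.82·12.958 = 10.626
Arc 6: start y=0.000, vy=10.626 → t=2.169, apex=5.761, x_land=231.502, impact vy=-10.626
  bounce: vy ← 0.82·10.626 = 8.713

1 5.155 41.911 54.439
2 4.796 28.181 105.088
3 3.933 18.949 146.620
4 3.225 12.741 180.677
5 2.645 8.567 208.603
6 2.169 5.761 231.502
final: 231.502 8.713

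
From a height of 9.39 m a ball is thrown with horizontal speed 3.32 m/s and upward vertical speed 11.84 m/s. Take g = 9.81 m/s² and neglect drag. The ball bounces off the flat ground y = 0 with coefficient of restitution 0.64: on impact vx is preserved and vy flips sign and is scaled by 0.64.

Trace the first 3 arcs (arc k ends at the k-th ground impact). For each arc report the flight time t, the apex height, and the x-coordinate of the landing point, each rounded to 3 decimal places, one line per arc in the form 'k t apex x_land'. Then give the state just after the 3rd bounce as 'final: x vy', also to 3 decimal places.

1 3.043 16.535 10.103
2 2.350 6.773 17.905
3 1.504 2.774 22.899
final: 22.899 4.722

Arc 1: start y=9.390, vy=11.840 → t=3.043, apex=16.535, x_land=10.103, impact vy=-18.012
  bounce: vy ← 0.64·18.012 = 11.527
Arc 2: start y=0.000, vy=11.527 → t=2.350, apex=6.773, x_land=17.905, impact vy=-11.527
  bounce: vy ← 0.64·11.527 = 7.378
Arc 3: start y=0.000, vy=7.378 → t=1.504, apex=2.774, x_land=22.899, impact vy=-7.378
  bounce: vy ← 0.64·7.378 = 4.722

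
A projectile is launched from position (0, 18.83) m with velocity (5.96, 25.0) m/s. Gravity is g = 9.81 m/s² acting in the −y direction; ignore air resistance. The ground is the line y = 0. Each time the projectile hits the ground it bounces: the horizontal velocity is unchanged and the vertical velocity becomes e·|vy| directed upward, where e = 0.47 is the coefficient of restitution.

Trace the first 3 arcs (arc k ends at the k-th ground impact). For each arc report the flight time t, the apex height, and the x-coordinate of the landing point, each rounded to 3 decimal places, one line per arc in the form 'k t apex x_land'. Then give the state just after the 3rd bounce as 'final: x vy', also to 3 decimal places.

Arc 1: start y=18.830, vy=25.000 → t=5.763, apex=50.685, x_land=34.347, impact vy=-31.535
  bounce: vy ← 0.47·31.535 = 14.821
Arc 2: start y=0.000, vy=14.821 → t=3.022, apex=11.196, x_land=52.357, impact vy=-14.821
  bounce: vy ← 0.47·14.821 = 6.966
Arc 3: start y=0.000, vy=6.966 → t=1.420, apex=2.473, x_land=60.821, impact vy=-6.966
  bounce: vy ← 0.47·6.966 = 3.274

1 5.763 50.685 34.347
2 3.022 11.196 52.357
3 1.420 2.473 60.821
final: 60.821 3.274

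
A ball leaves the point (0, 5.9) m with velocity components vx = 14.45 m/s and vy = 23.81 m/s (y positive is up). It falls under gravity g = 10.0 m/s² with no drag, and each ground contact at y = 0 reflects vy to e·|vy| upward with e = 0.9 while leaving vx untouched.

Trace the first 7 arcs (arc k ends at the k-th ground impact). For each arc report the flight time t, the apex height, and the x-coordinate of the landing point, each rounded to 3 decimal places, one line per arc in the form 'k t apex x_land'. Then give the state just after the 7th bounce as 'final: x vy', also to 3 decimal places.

1 4.998 34.246 72.222
2 4.711 27.739 140.293
3 4.240 22.469 201.556
4 3.816 18.200 256.694
5 3.434 14.742 306.317
6 3.091 11.941 350.978
7 2.782 9.672 391.173
final: 391.173 12.517

Arc 1: start y=5.900, vy=23.810 → t=4.998, apex=34.246, x_land=72.222, impact vy=-26.171
  bounce: vy ← 0.9·26.171 = 23.554
Arc 2: start y=0.000, vy=23.554 → t=4.711, apex=27.739, x_land=140.293, impact vy=-23.554
  bounce: vy ← 0.9·23.554 = 21.198
Arc 3: start y=0.000, vy=21.198 → t=4.240, apex=22.469, x_land=201.556, impact vy=-21.198
  bounce: vy ← 0.9·21.198 = 19.079
Arc 4: start y=0.000, vy=19.079 → t=3.816, apex=18.200, x_land=256.694, impact vy=-19.079
  bounce: vy ← 0.9·19.079 = 17.171
Arc 5: start y=0.000, vy=17.171 → t=3.434, apex=14.742, x_land=306.317, impact vy=-17.171
  bounce: vy ← 0.9·17.171 = 15.454
Arc 6: start y=0.000, vy=15.454 → t=3.091, apex=11.941, x_land=350.978, impact vy=-15.454
  bounce: vy ← 0.9·15.454 = 13.908
Arc 7: start y=0.000, vy=13.908 → t=2.782, apex=9.672, x_land=391.173, impact vy=-13.908
  bounce: vy ← 0.9·13.908 = 12.517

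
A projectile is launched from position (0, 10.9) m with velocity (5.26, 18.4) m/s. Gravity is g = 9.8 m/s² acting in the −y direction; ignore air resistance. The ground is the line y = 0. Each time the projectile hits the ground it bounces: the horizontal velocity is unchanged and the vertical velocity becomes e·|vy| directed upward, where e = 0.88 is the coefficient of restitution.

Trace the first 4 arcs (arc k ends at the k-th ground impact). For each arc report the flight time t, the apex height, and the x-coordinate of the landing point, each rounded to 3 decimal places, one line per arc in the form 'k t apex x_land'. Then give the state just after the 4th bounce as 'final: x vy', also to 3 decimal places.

Arc 1: start y=10.900, vy=18.400 → t=4.275, apex=28.173, x_land=22.489, impact vy=-23.499
  bounce: vy ← 0.88·23.499 = 20.679
Arc 2: start y=0.000, vy=20.679 → t=4.220, apex=21.818, x_land=44.687, impact vy=-20.679
  bounce: vy ← 0.88·20.679 = 18.198
Arc 3: start y=0.000, vy=18.198 → t=3.714, apex=16.895, x_land=64.221, impact vy=-18.198
  bounce: vy ← 0.88·18.198 = 16.014
Arc 4: start y=0.000, vy=16.014 → t=3.268, apex=13.084, x_land=81.412, impact vy=-16.014
  bounce: vy ← 0.88·16.014 = 14.092

1 4.275 28.173 22.489
2 4.220 21.818 44.687
3 3.714 16.895 64.221
4 3.268 13.084 81.412
final: 81.412 14.092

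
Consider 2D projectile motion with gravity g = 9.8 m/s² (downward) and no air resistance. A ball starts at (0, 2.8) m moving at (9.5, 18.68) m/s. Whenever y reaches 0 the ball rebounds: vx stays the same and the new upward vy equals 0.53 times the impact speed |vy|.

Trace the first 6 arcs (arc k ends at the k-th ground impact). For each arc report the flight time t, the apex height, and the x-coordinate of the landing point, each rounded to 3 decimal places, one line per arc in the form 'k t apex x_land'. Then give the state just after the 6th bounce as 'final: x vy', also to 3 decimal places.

1 3.957 20.603 37.588
2 2.174 5.787 58.237
3 1.152 1.626 69.181
4 0.611 0.457 74.982
5 0.324 0.128 78.056
6 0.172 0.036 79.685
final: 79.685 0.445

Arc 1: start y=2.800, vy=18.680 → t=3.957, apex=20.603, x_land=37.588, impact vy=-20.095
  bounce: vy ← 0.53·20.095 = 10.651
Arc 2: start y=0.000, vy=10.651 → t=2.174, apex=5.787, x_land=58.237, impact vy=-10.651
  bounce: vy ← 0.53·10.651 = 5.645
Arc 3: start y=0.000, vy=5.645 → t=1.152, apex=1.626, x_land=69.181, impact vy=-5.645
  bounce: vy ← 0.53·5.645 = 2.992
Arc 4: start y=0.000, vy=2.992 → t=0.611, apex=0.457, x_land=74.982, impact vy=-2.992
  bounce: vy ← 0.53·2.992 = 1.586
Arc 5: start y=0.000, vy=1.586 → t=0.324, apex=0.128, x_land=78.056, impact vy=-1.586
  bounce: vy ← 0.53·1.586 = 0.840
Arc 6: start y=0.000, vy=0.840 → t=0.172, apex=0.036, x_land=79.685, impact vy=-0.840
  bounce: vy ← 0.53·0.840 = 0.445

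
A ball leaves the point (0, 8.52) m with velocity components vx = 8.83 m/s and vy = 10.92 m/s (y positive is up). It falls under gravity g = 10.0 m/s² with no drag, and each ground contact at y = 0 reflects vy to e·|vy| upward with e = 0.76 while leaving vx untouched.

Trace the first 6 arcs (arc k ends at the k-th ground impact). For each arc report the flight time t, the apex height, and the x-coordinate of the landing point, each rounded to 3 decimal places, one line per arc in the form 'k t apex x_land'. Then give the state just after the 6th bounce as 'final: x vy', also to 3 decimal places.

1 2.794 14.482 24.670
2 2.587 8.365 47.512
3 1.966 4.832 64.872
4 1.494 2.791 78.066
5 1.136 1.612 88.093
6 0.863 0.931 95.714
final: 95.714 3.280

Arc 1: start y=8.520, vy=10.920 → t=2.794, apex=14.482, x_land=24.670, impact vy=-17.019
  bounce: vy ← 0.76·17.019 = 12.934
Arc 2: start y=0.000, vy=12.934 → t=2.587, apex=8.365, x_land=47.512, impact vy=-12.934
  bounce: vy ← 0.76·12.934 = 9.830
Arc 3: start y=0.000, vy=9.830 → t=1.966, apex=4.832, x_land=64.872, impact vy=-9.830
  bounce: vy ← 0.76·9.830 = 7.471
Arc 4: start y=0.000, vy=7.471 → t=1.494, apex=2.791, x_land=78.066, impact vy=-7.471
  bounce: vy ← 0.76·7.471 = 5.678
Arc 5: start y=0.000, vy=5.678 → t=1.136, apex=1.612, x_land=88.093, impact vy=-5.678
  bounce: vy ← 0.76·5.678 = 4.315
Arc 6: start y=0.000, vy=4.315 → t=0.863, apex=0.931, x_land=95.714, impact vy=-4.315
  bounce: vy ← 0.76·4.315 = 3.280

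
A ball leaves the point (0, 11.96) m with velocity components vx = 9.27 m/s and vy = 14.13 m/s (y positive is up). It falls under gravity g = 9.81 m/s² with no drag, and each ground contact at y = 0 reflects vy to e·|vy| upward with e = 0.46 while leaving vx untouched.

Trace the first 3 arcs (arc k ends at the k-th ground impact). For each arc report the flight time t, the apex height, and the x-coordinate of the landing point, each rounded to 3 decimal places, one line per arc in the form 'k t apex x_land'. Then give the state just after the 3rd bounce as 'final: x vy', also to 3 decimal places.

Arc 1: start y=11.960, vy=14.130 → t=3.565, apex=22.136, x_land=33.045, impact vy=-20.840
  bounce: vy ← 0.46·20.840 = 9.586
Arc 2: start y=0.000, vy=9.586 → t=1.954, apex=4.684, x_land=51.163, impact vy=-9.586
  bounce: vy ← 0.46·9.586 = 4.410
Arc 3: start y=0.000, vy=4.410 → t=0.899, apex=0.991, x_land=59.497, impact vy=-4.410
  bounce: vy ← 0.46·4.410 = 2.028

1 3.565 22.136 33.045
2 1.954 4.684 51.163
3 0.899 0.991 59.497
final: 59.497 2.028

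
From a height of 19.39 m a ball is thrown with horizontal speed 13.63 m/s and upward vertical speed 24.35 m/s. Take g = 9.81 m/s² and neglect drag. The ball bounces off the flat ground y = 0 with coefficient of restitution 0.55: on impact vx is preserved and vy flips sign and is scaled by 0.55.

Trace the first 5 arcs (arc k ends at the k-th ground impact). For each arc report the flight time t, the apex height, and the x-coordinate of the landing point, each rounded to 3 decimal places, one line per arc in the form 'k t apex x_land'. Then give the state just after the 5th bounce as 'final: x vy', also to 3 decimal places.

1 5.662 49.610 77.179
2 3.498 15.007 124.861
3 1.924 4.540 151.086
4 1.058 1.373 165.510
5 0.582 0.415 173.443
final: 173.443 1.570

Arc 1: start y=19.390, vy=24.350 → t=5.662, apex=49.610, x_land=77.179, impact vy=-31.199
  bounce: vy ← 0.55·31.199 = 17.159
Arc 2: start y=0.000, vy=17.159 → t=3.498, apex=15.007, x_land=124.861, impact vy=-17.159
  bounce: vy ← 0.55·17.159 = 9.438
Arc 3: start y=0.000, vy=9.438 → t=1.924, apex=4.540, x_land=151.086, impact vy=-9.438
  bounce: vy ← 0.55·9.438 = 5.191
Arc 4: start y=0.000, vy=5.191 → t=1.058, apex=1.373, x_land=165.510, impact vy=-5.191
  bounce: vy ← 0.55·5.191 = 2.855
Arc 5: start y=0.000, vy=2.855 → t=0.582, apex=0.415, x_land=173.443, impact vy=-2.855
  bounce: vy ← 0.55·2.855 = 1.570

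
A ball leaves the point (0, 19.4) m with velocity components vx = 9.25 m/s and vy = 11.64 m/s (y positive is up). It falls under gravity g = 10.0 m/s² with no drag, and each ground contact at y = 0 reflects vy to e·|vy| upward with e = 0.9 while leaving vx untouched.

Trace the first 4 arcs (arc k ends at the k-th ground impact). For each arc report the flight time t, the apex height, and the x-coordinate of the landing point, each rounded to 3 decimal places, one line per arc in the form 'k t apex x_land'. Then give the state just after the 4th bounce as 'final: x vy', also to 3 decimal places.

Arc 1: start y=19.400, vy=11.640 → t=3.452, apex=26.174, x_land=31.931, impact vy=-22.880
  bounce: vy ← 0.9·22.880 = 20.592
Arc 2: start y=0.000, vy=20.592 → t=4.118, apex=21.201, x_land=70.026, impact vy=-20.592
  bounce: vy ← 0.9·20.592 = 18.533
Arc 3: start y=0.000, vy=18.533 → t=3.707, apex=17.173, x_land=104.311, impact vy=-18.533
  bounce: vy ← 0.9·18.533 = 16.679
Arc 4: start y=0.000, vy=16.679 → t=3.336, apex=13.910, x_land=135.168, impact vy=-16.679
  bounce: vy ← 0.9·16.679 = 15.011

1 3.452 26.174 31.931
2 4.118 21.201 70.026
3 3.707 17.173 104.311
4 3.336 13.910 135.168
final: 135.168 15.011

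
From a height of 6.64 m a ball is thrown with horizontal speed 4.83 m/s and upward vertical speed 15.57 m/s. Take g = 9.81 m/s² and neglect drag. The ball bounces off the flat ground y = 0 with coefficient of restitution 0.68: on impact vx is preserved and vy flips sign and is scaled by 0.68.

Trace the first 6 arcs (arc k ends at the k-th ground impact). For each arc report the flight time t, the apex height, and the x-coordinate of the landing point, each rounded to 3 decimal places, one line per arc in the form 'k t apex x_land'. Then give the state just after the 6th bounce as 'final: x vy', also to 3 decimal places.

1 3.555 18.996 17.171
2 2.676 8.784 30.098
3 1.820 4.062 38.888
4 1.238 1.878 44.866
5 0.842 0.868 48.931
6 0.572 0.402 51.695
final: 51.695 1.909

Arc 1: start y=6.640, vy=15.570 → t=3.555, apex=18.996, x_land=17.171, impact vy=-19.305
  bounce: vy ← 0.68·19.305 = 13.128
Arc 2: start y=0.000, vy=13.128 → t=2.676, apex=8.784, x_land=30.098, impact vy=-13.128
  bounce: vy ← 0.68·13.128 = 8.927
Arc 3: start y=0.000, vy=8.927 → t=1.820, apex=4.062, x_land=38.888, impact vy=-8.927
  bounce: vy ← 0.68·8.927 = 6.070
Arc 4: start y=0.000, vy=6.070 → t=1.238, apex=1.878, x_land=44.866, impact vy=-6.070
  bounce: vy ← 0.68·6.070 = 4.128
Arc 5: start y=0.000, vy=4.128 → t=0.842, apex=0.868, x_land=48.931, impact vy=-4.128
  bounce: vy ← 0.68·4.128 = 2.807
Arc 6: start y=0.000, vy=2.807 → t=0.572, apex=0.402, x_land=51.695, impact vy=-2.807
  bounce: vy ← 0.68·2.807 = 1.909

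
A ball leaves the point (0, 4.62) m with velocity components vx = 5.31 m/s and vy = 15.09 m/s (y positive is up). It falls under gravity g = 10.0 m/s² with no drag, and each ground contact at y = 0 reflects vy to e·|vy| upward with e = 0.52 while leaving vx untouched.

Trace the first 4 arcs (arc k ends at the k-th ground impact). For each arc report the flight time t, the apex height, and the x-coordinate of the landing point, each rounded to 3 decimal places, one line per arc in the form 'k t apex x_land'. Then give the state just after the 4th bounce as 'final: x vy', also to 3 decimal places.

1 3.298 16.005 17.513
2 1.861 4.328 27.394
3 0.968 1.170 32.531
4 0.503 0.316 35.203
final: 35.203 1.308

Arc 1: start y=4.620, vy=15.090 → t=3.298, apex=16.005, x_land=17.513, impact vy=-17.892
  bounce: vy ← 0.52·17.892 = 9.304
Arc 2: start y=0.000, vy=9.304 → t=1.861, apex=4.328, x_land=27.394, impact vy=-9.304
  bounce: vy ← 0.52·9.304 = 4.838
Arc 3: start y=0.000, vy=4.838 → t=0.968, apex=1.170, x_land=32.531, impact vy=-4.838
  bounce: vy ← 0.52·4.838 = 2.516
Arc 4: start y=0.000, vy=2.516 → t=0.503, apex=0.316, x_land=35.203, impact vy=-2.516
  bounce: vy ← 0.52·2.516 = 1.308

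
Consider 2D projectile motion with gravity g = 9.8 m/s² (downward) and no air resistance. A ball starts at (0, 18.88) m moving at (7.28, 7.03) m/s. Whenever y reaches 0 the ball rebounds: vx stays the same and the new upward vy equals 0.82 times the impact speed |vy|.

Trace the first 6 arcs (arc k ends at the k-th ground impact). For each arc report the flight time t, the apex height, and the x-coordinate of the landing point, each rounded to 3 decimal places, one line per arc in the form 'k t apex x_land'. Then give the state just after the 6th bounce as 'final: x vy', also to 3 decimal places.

1 2.807 21.401 20.437
2 3.427 14.390 45.388
3 2.810 9.676 65.849
4 2.305 6.506 82.626
5 1.890 4.375 96.384
6 1.550 2.942 107.665
final: 107.665 6.226

Arc 1: start y=18.880, vy=7.030 → t=2.807, apex=21.401, x_land=20.437, impact vy=-20.481
  bounce: vy ← 0.82·20.481 = 16.794
Arc 2: start y=0.000, vy=16.794 → t=3.427, apex=14.390, x_land=45.388, impact vy=-16.794
  bounce: vy ← 0.82·16.794 = 13.771
Arc 3: start y=0.000, vy=13.771 → t=2.810, apex=9.676, x_land=65.849, impact vy=-13.771
  bounce: vy ← 0.82·13.771 = 11.293
Arc 4: start y=0.000, vy=11.293 → t=2.305, apex=6.506, x_land=82.626, impact vy=-11.293
  bounce: vy ← 0.82·11.293 = 9.260
Arc 5: start y=0.000, vy=9.260 → t=1.890, apex=4.375, x_land=96.384, impact vy=-9.260
  bounce: vy ← 0.82·9.260 = 7.593
Arc 6: start y=0.000, vy=7.593 → t=1.550, apex=2.942, x_land=107.665, impact vy=-7.593
  bounce: vy ← 0.82·7.593 = 6.226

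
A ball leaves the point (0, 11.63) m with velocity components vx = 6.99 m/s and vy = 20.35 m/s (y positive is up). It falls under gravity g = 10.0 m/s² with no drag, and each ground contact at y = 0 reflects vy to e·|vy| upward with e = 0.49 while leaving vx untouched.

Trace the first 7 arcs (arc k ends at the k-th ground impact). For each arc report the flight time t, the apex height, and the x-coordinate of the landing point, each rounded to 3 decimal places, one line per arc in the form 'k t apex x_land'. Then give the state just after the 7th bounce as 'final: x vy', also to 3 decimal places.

1 4.578 32.336 32.001
2 2.492 7.764 49.421
3 1.221 1.864 57.957
4 0.598 0.448 62.140
5 0.293 0.107 64.190
6 0.144 0.026 65.194
7 0.070 0.006 65.686
final: 65.686 0.172

Arc 1: start y=11.630, vy=20.350 → t=4.578, apex=32.336, x_land=32.001, impact vy=-25.431
  bounce: vy ← 0.49·25.431 = 12.461
Arc 2: start y=0.000, vy=12.461 → t=2.492, apex=7.764, x_land=49.421, impact vy=-12.461
  bounce: vy ← 0.49·12.461 = 6.106
Arc 3: start y=0.000, vy=6.106 → t=1.221, apex=1.864, x_land=57.957, impact vy=-6.106
  bounce: vy ← 0.49·6.106 = 2.992
Arc 4: start y=0.000, vy=2.992 → t=0.598, apex=0.448, x_land=62.140, impact vy=-2.992
  bounce: vy ← 0.49·2.992 = 1.466
Arc 5: start y=0.000, vy=1.466 → t=0.293, apex=0.107, x_land=64.190, impact vy=-1.466
  bounce: vy ← 0.49·1.466 = 0.718
Arc 6: start y=0.000, vy=0.718 → t=0.144, apex=0.026, x_land=65.194, impact vy=-0.718
  bounce: vy ← 0.49·0.718 = 0.352
Arc 7: start y=0.000, vy=0.352 → t=0.070, apex=0.006, x_land=65.686, impact vy=-0.352
  bounce: vy ← 0.49·0.352 = 0.172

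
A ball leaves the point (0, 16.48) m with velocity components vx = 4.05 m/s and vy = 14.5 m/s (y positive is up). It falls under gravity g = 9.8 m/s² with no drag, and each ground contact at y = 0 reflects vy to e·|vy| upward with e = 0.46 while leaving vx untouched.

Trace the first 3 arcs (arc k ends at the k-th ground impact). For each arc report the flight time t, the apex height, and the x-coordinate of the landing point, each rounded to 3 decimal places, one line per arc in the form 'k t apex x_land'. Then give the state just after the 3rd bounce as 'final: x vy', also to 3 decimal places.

Arc 1: start y=16.480, vy=14.500 → t=3.836, apex=27.207, x_land=15.536, impact vy=-23.092
  bounce: vy ← 0.46·23.092 = 10.622
Arc 2: start y=0.000, vy=10.622 → t=2.168, apex=5.757, x_land=24.315, impact vy=-10.622
  bounce: vy ← 0.46·10.622 = 4.886
Arc 3: start y=0.000, vy=4.886 → t=0.997, apex=1.218, x_land=28.354, impact vy=-4.886
  bounce: vy ← 0.46·4.886 = 2.248

1 3.836 27.207 15.536
2 2.168 5.757 24.315
3 0.997 1.218 28.354
final: 28.354 2.248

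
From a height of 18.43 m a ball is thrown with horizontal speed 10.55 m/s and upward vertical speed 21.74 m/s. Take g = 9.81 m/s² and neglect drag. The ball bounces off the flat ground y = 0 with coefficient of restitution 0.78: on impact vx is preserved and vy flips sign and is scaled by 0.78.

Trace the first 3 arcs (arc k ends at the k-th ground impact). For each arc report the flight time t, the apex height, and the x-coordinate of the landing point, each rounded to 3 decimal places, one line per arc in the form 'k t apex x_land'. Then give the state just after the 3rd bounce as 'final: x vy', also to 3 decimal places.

Arc 1: start y=18.430, vy=21.740 → t=5.160, apex=42.519, x_land=54.442, impact vy=-28.883
  bounce: vy ← 0.78·28.883 = 22.529
Arc 2: start y=0.000, vy=22.529 → t=4.593, apex=25.869, x_land=102.898, impact vy=-22.529
  bounce: vy ← 0.78·22.529 = 17.572
Arc 3: start y=0.000, vy=17.572 → t=3.583, apex=15.738, x_land=140.694, impact vy=-17.572
  bounce: vy ← 0.78·17.572 = 13.706

1 5.160 42.519 54.442
2 4.593 25.869 102.898
3 3.583 15.738 140.694
final: 140.694 13.706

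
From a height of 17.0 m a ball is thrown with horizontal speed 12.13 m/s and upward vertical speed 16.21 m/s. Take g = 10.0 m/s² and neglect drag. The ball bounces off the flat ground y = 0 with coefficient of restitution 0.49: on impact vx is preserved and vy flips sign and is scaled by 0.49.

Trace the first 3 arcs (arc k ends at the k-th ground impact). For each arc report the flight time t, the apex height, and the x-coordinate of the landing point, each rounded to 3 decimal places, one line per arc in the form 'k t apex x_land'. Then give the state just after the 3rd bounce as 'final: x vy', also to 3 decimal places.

1 4.076 30.138 49.443
2 2.406 7.236 78.628
3 1.179 1.737 92.929
final: 92.929 2.888

Arc 1: start y=17.000, vy=16.210 → t=4.076, apex=30.138, x_land=49.443, impact vy=-24.551
  bounce: vy ← 0.49·24.551 = 12.030
Arc 2: start y=0.000, vy=12.030 → t=2.406, apex=7.236, x_land=78.628, impact vy=-12.030
  bounce: vy ← 0.49·12.030 = 5.895
Arc 3: start y=0.000, vy=5.895 → t=1.179, apex=1.737, x_land=92.929, impact vy=-5.895
  bounce: vy ← 0.49·5.895 = 2.888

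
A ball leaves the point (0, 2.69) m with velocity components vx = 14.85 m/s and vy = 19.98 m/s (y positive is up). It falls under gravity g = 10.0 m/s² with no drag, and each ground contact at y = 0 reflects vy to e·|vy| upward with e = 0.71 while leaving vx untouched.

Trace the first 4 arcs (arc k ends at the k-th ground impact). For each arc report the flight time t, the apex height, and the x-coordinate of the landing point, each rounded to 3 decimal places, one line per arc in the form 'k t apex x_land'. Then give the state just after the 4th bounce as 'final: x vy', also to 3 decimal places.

Arc 1: start y=2.690, vy=19.980 → t=4.126, apex=22.650, x_land=61.277, impact vy=-21.284
  bounce: vy ← 0.71·21.284 = 15.112
Arc 2: start y=0.000, vy=15.112 → t=3.022, apex=11.418, x_land=106.158, impact vy=-15.112
  bounce: vy ← 0.71·15.112 = 10.729
Arc 3: start y=0.000, vy=10.729 → t=2.146, apex=5.756, x_land=138.024, impact vy=-10.729
  bounce: vy ← 0.71·10.729 = 7.618
Arc 4: start y=0.000, vy=7.618 → t=1.524, apex=2.901, x_land=160.648, impact vy=-7.618
  bounce: vy ← 0.71·7.618 = 5.409

1 4.126 22.650 61.277
2 3.022 11.418 106.158
3 2.146 5.756 138.024
4 1.524 2.901 160.648
final: 160.648 5.409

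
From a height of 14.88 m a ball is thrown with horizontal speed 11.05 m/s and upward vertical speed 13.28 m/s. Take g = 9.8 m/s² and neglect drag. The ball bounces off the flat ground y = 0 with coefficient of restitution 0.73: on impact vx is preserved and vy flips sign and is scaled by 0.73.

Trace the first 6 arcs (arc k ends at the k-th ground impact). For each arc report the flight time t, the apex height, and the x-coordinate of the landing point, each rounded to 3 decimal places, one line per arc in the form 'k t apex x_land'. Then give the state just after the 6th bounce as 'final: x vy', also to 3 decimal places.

1 3.563 23.878 39.367
2 3.223 12.725 74.980
3 2.353 6.781 100.978
4 1.718 3.614 119.957
5 1.254 1.926 133.811
6 0.915 1.026 143.924
final: 143.924 3.274

Arc 1: start y=14.880, vy=13.280 → t=3.563, apex=23.878, x_land=39.367, impact vy=-21.633
  bounce: vy ← 0.73·21.633 = 15.792
Arc 2: start y=0.000, vy=15.792 → t=3.223, apex=12.725, x_land=74.980, impact vy=-15.792
  bounce: vy ← 0.73·15.792 = 11.528
Arc 3: start y=0.000, vy=11.528 → t=2.353, apex=6.781, x_land=100.978, impact vy=-11.528
  bounce: vy ← 0.73·11.528 = 8.416
Arc 4: start y=0.000, vy=8.416 → t=1.718, apex=3.614, x_land=119.957, impact vy=-8.416
  bounce: vy ← 0.73·8.416 = 6.144
Arc 5: start y=0.000, vy=6.144 → t=1.254, apex=1.926, x_land=133.811, impact vy=-6.144
  bounce: vy ← 0.73·6.144 = 4.485
Arc 6: start y=0.000, vy=4.485 → t=0.915, apex=1.026, x_land=143.924, impact vy=-4.485
  bounce: vy ← 0.73·4.485 = 3.274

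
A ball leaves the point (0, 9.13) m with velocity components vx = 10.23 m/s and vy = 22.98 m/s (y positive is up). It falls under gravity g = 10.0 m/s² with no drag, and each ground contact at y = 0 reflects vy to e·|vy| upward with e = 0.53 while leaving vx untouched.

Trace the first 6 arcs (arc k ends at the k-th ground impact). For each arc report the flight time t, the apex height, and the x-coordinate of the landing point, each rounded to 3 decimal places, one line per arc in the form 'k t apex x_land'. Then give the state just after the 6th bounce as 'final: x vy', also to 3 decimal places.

Arc 1: start y=9.130, vy=22.980 → t=4.964, apex=35.534, x_land=50.780, impact vy=-26.659
  bounce: vy ← 0.53·26.659 = 14.129
Arc 2: start y=0.000, vy=14.129 → t=2.826, apex=9.982, x_land=79.688, impact vy=-14.129
  bounce: vy ← 0.53·14.129 = 7.488
Arc 3: start y=0.000, vy=7.488 → t=1.498, apex=2.804, x_land=95.010, impact vy=-7.488
  bounce: vy ← 0.53·7.488 = 3.969
Arc 4: start y=0.000, vy=3.969 → t=0.794, apex=0.788, x_land=103.130, impact vy=-3.969
  bounce: vy ← 0.53·3.969 = 2.103
Arc 5: start y=0.000, vy=2.103 → t=0.421, apex=0.221, x_land=107.434, impact vy=-2.103
  bounce: vy ← 0.53·2.103 = 1.115
Arc 6: start y=0.000, vy=1.115 → t=0.223, apex=0.062, x_land=109.715, impact vy=-1.115
  bounce: vy ← 0.53·1.115 = 0.591

1 4.964 35.534 50.780
2 2.826 9.982 79.688
3 1.498 2.804 95.010
4 0.794 0.788 103.130
5 0.421 0.221 107.434
6 0.223 0.062 109.715
final: 109.715 0.591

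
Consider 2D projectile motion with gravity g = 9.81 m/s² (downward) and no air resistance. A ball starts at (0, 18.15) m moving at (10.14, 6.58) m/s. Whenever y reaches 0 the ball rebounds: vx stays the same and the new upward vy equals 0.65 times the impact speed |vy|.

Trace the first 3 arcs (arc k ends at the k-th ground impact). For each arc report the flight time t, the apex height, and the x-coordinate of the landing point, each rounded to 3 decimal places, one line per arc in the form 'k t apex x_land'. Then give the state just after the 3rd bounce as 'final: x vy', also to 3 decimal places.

Arc 1: start y=18.150, vy=6.580 → t=2.708, apex=20.357, x_land=27.459, impact vy=-19.985
  bounce: vy ← 0.65·19.985 = 12.990
Arc 2: start y=0.000, vy=12.990 → t=2.648, apex=8.601, x_land=54.313, impact vy=-12.990
  bounce: vy ← 0.65·12.990 = 8.444
Arc 3: start y=0.000, vy=8.444 → t=1.721, apex=3.634, x_land=71.768, impact vy=-8.444
  bounce: vy ← 0.65·8.444 = 5.488

1 2.708 20.357 27.459
2 2.648 8.601 54.313
3 1.721 3.634 71.768
final: 71.768 5.488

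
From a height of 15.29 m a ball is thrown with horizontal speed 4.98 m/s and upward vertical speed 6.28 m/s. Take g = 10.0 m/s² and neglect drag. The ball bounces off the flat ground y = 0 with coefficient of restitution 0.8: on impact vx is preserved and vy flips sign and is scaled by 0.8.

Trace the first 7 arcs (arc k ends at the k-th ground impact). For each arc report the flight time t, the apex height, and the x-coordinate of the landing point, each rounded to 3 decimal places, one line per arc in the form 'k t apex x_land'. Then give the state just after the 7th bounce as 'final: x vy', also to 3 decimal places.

1 2.486 17.262 12.381
2 2.973 11.048 27.186
3 2.378 7.070 39.030
4 1.903 4.525 48.505
5 1.522 2.896 56.085
6 1.218 1.853 62.149
7 0.974 1.186 67.000
final: 67.000 3.897

Arc 1: start y=15.290, vy=6.280 → t=2.486, apex=17.262, x_land=12.381, impact vy=-18.581
  bounce: vy ← 0.8·18.581 = 14.864
Arc 2: start y=0.000, vy=14.864 → t=2.973, apex=11.048, x_land=27.186, impact vy=-14.864
  bounce: vy ← 0.8·14.864 = 11.892
Arc 3: start y=0.000, vy=11.892 → t=2.378, apex=7.070, x_land=39.030, impact vy=-11.892
  bounce: vy ← 0.8·11.892 = 9.513
Arc 4: start y=0.000, vy=9.513 → t=1.903, apex=4.525, x_land=48.505, impact vy=-9.513
  bounce: vy ← 0.8·9.513 = 7.611
Arc 5: start y=0.000, vy=7.611 → t=1.522, apex=2.896, x_land=56.085, impact vy=-7.611
  bounce: vy ← 0.8·7.611 = 6.088
Arc 6: start y=0.000, vy=6.088 → t=1.218, apex=1.853, x_land=62.149, impact vy=-6.088
  bounce: vy ← 0.8·6.088 = 4.871
Arc 7: start y=0.000, vy=4.871 → t=0.974, apex=1.186, x_land=67.000, impact vy=-4.871
  bounce: vy ← 0.8·4.871 = 3.897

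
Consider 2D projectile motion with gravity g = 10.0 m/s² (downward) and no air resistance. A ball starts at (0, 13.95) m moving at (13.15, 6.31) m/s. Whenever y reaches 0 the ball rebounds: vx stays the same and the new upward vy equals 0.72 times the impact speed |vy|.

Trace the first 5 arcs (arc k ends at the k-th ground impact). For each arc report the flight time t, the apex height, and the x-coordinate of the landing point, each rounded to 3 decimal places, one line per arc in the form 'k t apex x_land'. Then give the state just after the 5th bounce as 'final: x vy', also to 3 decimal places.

1 2.417 15.941 31.778
2 2.571 8.264 65.589
3 1.851 4.284 89.932
4 1.333 2.221 107.460
5 0.960 1.151 120.080
final: 120.080 3.455

Arc 1: start y=13.950, vy=6.310 → t=2.417, apex=15.941, x_land=31.778, impact vy=-17.855
  bounce: vy ← 0.72·17.855 = 12.856
Arc 2: start y=0.000, vy=12.856 → t=2.571, apex=8.264, x_land=65.589, impact vy=-12.856
  bounce: vy ← 0.72·12.856 = 9.256
Arc 3: start y=0.000, vy=9.256 → t=1.851, apex=4.284, x_land=89.932, impact vy=-9.256
  bounce: vy ← 0.72·9.256 = 6.665
Arc 4: start y=0.000, vy=6.665 → t=1.333, apex=2.221, x_land=107.460, impact vy=-6.665
  bounce: vy ← 0.72·6.665 = 4.798
Arc 5: start y=0.000, vy=4.798 → t=0.960, apex=1.151, x_land=120.080, impact vy=-4.798
  bounce: vy ← 0.72·4.798 = 3.455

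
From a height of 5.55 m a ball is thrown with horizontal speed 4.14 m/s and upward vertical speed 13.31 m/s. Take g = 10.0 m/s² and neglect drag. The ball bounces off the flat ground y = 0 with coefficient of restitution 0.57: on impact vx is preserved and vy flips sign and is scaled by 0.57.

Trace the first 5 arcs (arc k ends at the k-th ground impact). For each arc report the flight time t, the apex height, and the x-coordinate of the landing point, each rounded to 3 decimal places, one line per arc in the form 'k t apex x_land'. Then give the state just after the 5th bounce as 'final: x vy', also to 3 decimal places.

1 3.029 14.408 12.538
2 1.935 4.681 20.550
3 1.103 1.521 25.116
4 0.629 0.494 27.719
5 0.358 0.161 29.203
final: 29.203 1.021

Arc 1: start y=5.550, vy=13.310 → t=3.029, apex=14.408, x_land=12.538, impact vy=-16.975
  bounce: vy ← 0.57·16.975 = 9.676
Arc 2: start y=0.000, vy=9.676 → t=1.935, apex=4.681, x_land=20.550, impact vy=-9.676
  bounce: vy ← 0.57·9.676 = 5.515
Arc 3: start y=0.000, vy=5.515 → t=1.103, apex=1.521, x_land=25.116, impact vy=-5.515
  bounce: vy ← 0.57·5.515 = 3.144
Arc 4: start y=0.000, vy=3.144 → t=0.629, apex=0.494, x_land=27.719, impact vy=-3.144
  bounce: vy ← 0.57·3.144 = 1.792
Arc 5: start y=0.000, vy=1.792 → t=0.358, apex=0.161, x_land=29.203, impact vy=-1.792
  bounce: vy ← 0.57·1.792 = 1.021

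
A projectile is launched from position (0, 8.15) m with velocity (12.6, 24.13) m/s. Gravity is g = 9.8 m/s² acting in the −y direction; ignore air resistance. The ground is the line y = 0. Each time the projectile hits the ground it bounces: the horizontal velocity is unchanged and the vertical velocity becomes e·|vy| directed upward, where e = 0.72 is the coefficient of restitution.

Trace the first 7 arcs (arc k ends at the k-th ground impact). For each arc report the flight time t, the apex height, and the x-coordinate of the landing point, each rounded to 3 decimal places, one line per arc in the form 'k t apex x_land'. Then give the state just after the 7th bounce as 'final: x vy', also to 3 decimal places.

Arc 1: start y=8.150, vy=24.130 → t=5.242, apex=37.857, x_land=66.047, impact vy=-27.240
  bounce: vy ← 0.72·27.240 = 19.613
Arc 2: start y=0.000, vy=19.613 → t=4.003, apex=19.625, x_land=116.479, impact vy=-19.613
  bounce: vy ← 0.72·19.613 = 14.121
Arc 3: start y=0.000, vy=14.121 → t=2.882, apex=10.174, x_land=152.790, impact vy=-14.121
  bounce: vy ← 0.72·14.121 = 10.167
Arc 4: start y=0.000, vy=10.167 → t=2.075, apex=5.274, x_land=178.934, impact vy=-10.167
  bounce: vy ← 0.72·10.167 = 7.320
Arc 5: start y=0.000, vy=7.320 → t=1.494, apex=2.734, x_land=197.758, impact vy=-7.320
  bounce: vy ← 0.72·7.320 = 5.271
Arc 6: start y=0.000, vy=5.271 → t=1.076, apex=1.417, x_land=211.311, impact vy=-5.271
  bounce: vy ← 0.72·5.271 = 3.795
Arc 7: start y=0.000, vy=3.795 → t=0.774, apex=0.735, x_land=221.069, impact vy=-3.795
  bounce: vy ← 0.72·3.795 = 2.732

1 5.242 37.857 66.047
2 4.003 19.625 116.479
3 2.882 10.174 152.790
4 2.075 5.274 178.934
5 1.494 2.734 197.758
6 1.076 1.417 211.311
7 0.774 0.735 221.069
final: 221.069 2.732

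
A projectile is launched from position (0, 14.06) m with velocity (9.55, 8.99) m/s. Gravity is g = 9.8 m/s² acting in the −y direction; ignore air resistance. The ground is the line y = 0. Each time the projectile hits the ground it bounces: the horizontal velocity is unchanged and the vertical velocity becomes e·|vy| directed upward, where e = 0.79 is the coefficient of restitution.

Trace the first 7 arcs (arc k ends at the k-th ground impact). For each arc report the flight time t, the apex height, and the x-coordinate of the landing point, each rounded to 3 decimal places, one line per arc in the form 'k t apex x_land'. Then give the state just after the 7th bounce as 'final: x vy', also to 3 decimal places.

1 2.844 18.183 27.158
2 3.044 11.348 56.225
3 2.404 7.082 79.188
4 1.900 4.420 97.328
5 1.501 2.759 111.659
6 1.186 1.722 122.981
7 0.937 1.074 131.925
final: 131.925 3.625

Arc 1: start y=14.060, vy=8.990 → t=2.844, apex=18.183, x_land=27.158, impact vy=-18.878
  bounce: vy ← 0.79·18.878 = 14.914
Arc 2: start y=0.000, vy=14.914 → t=3.044, apex=11.348, x_land=56.225, impact vy=-14.914
  bounce: vy ← 0.79·14.914 = 11.782
Arc 3: start y=0.000, vy=11.782 → t=2.404, apex=7.082, x_land=79.188, impact vy=-11.782
  bounce: vy ← 0.79·11.782 = 9.308
Arc 4: start y=0.000, vy=9.308 → t=1.900, apex=4.420, x_land=97.328, impact vy=-9.308
  bounce: vy ← 0.79·9.308 = 7.353
Arc 5: start y=0.000, vy=7.353 → t=1.501, apex=2.759, x_land=111.659, impact vy=-7.353
  bounce: vy ← 0.79·7.353 = 5.809
Arc 6: start y=0.000, vy=5.809 → t=1.186, apex=1.722, x_land=122.981, impact vy=-5.809
  bounce: vy ← 0.79·5.809 = 4.589
Arc 7: start y=0.000, vy=4.589 → t=0.937, apex=1.074, x_land=131.925, impact vy=-4.589
  bounce: vy ← 0.79·4.589 = 3.625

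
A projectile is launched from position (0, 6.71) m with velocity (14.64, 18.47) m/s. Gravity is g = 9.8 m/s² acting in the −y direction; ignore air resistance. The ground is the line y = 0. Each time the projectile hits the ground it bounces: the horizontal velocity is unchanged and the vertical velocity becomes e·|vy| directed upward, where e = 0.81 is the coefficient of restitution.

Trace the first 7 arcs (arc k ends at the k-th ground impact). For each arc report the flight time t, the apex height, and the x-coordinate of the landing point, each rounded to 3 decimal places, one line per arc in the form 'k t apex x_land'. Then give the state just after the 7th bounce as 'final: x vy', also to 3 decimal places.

1 4.103 24.115 60.070
2 3.594 15.822 112.684
3 2.911 10.381 155.302
4 2.358 6.811 189.822
5 1.910 4.469 217.783
6 1.547 2.932 240.432
7 1.253 1.924 258.777
final: 258.777 4.974

Arc 1: start y=6.710, vy=18.470 → t=4.103, apex=24.115, x_land=60.070, impact vy=-21.741
  bounce: vy ← 0.81·21.741 = 17.610
Arc 2: start y=0.000, vy=17.610 → t=3.594, apex=15.822, x_land=112.684, impact vy=-17.610
  bounce: vy ← 0.81·17.610 = 14.264
Arc 3: start y=0.000, vy=14.264 → t=2.911, apex=10.381, x_land=155.302, impact vy=-14.264
  bounce: vy ← 0.81·14.264 = 11.554
Arc 4: start y=0.000, vy=11.554 → t=2.358, apex=6.811, x_land=189.822, impact vy=-11.554
  bounce: vy ← 0.81·11.554 = 9.359
Arc 5: start y=0.000, vy=9.359 → t=1.910, apex=4.469, x_land=217.783, impact vy=-9.359
  bounce: vy ← 0.81·9.359 = 7.581
Arc 6: start y=0.000, vy=7.581 → t=1.547, apex=2.932, x_land=240.432, impact vy=-7.581
  bounce: vy ← 0.81·7.581 = 6.140
Arc 7: start y=0.000, vy=6.140 → t=1.253, apex=1.924, x_land=258.777, impact vy=-6.140
  bounce: vy ← 0.81·6.140 = 4.974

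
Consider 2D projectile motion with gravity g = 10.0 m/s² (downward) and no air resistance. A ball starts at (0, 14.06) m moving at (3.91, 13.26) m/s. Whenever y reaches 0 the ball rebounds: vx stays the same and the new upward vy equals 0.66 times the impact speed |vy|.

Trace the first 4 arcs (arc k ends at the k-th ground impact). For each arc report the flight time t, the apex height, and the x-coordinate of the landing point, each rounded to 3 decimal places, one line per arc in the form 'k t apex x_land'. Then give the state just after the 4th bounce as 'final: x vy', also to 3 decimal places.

1 3.464 22.851 13.544
2 2.822 9.954 24.577
3 1.862 4.336 31.860
4 1.229 1.889 36.666
final: 36.666 4.056

Arc 1: start y=14.060, vy=13.260 → t=3.464, apex=22.851, x_land=13.544, impact vy=-21.378
  bounce: vy ← 0.66·21.378 = 14.110
Arc 2: start y=0.000, vy=14.110 → t=2.822, apex=9.954, x_land=24.577, impact vy=-14.110
  bounce: vy ← 0.66·14.110 = 9.312
Arc 3: start y=0.000, vy=9.312 → t=1.862, apex=4.336, x_land=31.860, impact vy=-9.312
  bounce: vy ← 0.66·9.312 = 6.146
Arc 4: start y=0.000, vy=6.146 → t=1.229, apex=1.889, x_land=36.666, impact vy=-6.146
  bounce: vy ← 0.66·6.146 = 4.056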